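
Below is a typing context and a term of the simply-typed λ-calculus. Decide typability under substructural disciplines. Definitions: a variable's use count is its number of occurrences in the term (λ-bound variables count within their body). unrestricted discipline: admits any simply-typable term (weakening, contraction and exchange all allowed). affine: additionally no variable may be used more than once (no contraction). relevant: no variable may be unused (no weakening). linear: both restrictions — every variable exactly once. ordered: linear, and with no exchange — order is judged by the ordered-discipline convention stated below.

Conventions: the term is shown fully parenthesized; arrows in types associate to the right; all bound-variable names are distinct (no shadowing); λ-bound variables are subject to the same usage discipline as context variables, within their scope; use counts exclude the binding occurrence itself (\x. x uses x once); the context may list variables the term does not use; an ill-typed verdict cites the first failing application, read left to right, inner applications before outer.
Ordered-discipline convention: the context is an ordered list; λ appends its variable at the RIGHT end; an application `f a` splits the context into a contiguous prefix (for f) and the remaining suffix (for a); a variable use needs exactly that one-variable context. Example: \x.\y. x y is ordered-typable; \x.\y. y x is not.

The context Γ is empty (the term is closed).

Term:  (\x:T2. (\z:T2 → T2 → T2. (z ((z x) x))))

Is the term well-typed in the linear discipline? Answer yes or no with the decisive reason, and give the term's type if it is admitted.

no — repeated use of x ×2, z ×2
use counts: x (bound): 2×; z (bound): 2×
use order (left to right): z, z, x, x
typing: well-typed at T2 → (T2 → T2 → T2) → T2 → T2
all disciplines: ordered ✗, linear ✗, affine ✗, relevant ✓, unrestricted ✓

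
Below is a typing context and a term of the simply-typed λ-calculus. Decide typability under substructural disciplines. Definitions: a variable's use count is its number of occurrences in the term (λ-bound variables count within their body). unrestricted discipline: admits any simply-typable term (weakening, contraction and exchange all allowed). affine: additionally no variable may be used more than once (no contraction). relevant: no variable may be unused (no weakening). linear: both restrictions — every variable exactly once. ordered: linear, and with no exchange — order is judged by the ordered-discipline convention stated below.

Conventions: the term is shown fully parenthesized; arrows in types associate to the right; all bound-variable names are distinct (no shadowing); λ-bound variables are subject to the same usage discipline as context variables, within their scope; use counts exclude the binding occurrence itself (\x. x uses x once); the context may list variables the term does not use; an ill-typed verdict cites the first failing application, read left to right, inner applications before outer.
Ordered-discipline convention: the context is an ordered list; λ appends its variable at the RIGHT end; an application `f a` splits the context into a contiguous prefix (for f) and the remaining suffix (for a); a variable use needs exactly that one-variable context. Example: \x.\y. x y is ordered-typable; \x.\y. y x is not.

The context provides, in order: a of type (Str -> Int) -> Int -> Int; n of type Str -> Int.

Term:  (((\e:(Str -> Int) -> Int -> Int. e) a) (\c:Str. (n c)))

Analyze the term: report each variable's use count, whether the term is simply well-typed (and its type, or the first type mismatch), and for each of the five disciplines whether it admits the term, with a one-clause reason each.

counts: a: 1×, n: 1×, e [bound]: 1×, c [bound]: 1×
uses in reading order: e, a, n, c
typing: well-typed — term : Int -> Int
ordered: ✓ — single-use (a, n, e, c), ordered derivation ok
linear: ✓ — a, n, e, c: one use apiece
affine: ✓ — no duplicate uses among a, n, e, c
relevant: ✓ — at least one use each (a, n, e, c)
unrestricted: ✓ — typability at Int -> Int is all that's needed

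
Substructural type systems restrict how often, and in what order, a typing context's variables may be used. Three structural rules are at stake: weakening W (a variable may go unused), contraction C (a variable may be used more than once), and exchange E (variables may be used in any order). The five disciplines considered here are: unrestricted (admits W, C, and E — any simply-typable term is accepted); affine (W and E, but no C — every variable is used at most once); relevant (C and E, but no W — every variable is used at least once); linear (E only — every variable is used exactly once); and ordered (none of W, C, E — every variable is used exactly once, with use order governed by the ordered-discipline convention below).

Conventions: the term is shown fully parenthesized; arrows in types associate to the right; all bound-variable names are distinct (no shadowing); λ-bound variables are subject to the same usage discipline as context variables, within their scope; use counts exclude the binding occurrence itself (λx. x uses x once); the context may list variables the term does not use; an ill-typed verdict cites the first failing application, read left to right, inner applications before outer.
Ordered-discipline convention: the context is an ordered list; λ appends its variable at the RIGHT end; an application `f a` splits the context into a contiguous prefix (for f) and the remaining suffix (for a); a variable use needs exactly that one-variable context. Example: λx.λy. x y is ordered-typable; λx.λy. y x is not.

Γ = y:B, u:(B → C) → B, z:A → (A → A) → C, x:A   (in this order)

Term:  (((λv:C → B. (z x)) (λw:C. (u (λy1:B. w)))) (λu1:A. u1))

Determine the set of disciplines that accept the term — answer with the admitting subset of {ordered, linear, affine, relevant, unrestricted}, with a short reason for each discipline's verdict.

admitting disciplines: affine, unrestricted
counts: y: 0×; u: 1×; z: 1×; x: 1×; v (bound): 0×; w (bound): 1×; y1 (bound): 0×; u1 (bound): 1×
order of uses: z, x, u, w, u1
typing: ✓ — C
ordered ✗ (y, v, y1 left unused)
linear ✗ (y, v, y1 left unused)
affine ✓ (at most one use each (y, u, z, x, v, w, y1, u1))
relevant ✗ (y, v, y1 left unused)
unrestricted ✓ (simply typable at C; W, C, E all held)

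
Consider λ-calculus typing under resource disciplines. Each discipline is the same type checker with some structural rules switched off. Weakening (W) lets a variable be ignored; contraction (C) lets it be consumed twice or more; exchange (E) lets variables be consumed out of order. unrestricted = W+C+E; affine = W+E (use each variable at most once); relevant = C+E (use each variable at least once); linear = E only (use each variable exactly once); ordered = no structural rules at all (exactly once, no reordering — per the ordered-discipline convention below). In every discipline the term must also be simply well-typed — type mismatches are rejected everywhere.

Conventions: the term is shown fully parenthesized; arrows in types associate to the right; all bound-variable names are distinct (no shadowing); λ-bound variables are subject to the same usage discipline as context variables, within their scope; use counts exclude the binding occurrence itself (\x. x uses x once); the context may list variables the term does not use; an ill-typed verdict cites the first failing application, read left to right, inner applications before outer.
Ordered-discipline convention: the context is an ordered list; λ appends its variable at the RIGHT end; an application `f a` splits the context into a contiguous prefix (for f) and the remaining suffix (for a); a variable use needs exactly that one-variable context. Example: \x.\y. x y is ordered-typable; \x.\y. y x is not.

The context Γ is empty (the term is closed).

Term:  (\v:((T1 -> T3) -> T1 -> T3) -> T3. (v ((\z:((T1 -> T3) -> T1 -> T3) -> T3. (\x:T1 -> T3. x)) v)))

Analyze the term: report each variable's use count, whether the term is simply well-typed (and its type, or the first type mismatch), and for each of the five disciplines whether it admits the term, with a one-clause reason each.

use counts: v (λ-bound) ×2; z (λ-bound) ×0; x (λ-bound) ×1
order of uses: v, x, v
typing: well-typed at (((T1 -> T3) -> T1 -> T3) -> T3) -> T3
ordered: ✗ — uses contraction: v ×2; z left unused
linear: ✗ — uses contraction: v ×2; z left unused
affine: ✗ — uses contraction: v ×2
relevant: ✗ — z left unused
unrestricted: ✓ — typability at (((T1 -> T3) -> T1 -> T3) -> T3) -> T3 is all that's needed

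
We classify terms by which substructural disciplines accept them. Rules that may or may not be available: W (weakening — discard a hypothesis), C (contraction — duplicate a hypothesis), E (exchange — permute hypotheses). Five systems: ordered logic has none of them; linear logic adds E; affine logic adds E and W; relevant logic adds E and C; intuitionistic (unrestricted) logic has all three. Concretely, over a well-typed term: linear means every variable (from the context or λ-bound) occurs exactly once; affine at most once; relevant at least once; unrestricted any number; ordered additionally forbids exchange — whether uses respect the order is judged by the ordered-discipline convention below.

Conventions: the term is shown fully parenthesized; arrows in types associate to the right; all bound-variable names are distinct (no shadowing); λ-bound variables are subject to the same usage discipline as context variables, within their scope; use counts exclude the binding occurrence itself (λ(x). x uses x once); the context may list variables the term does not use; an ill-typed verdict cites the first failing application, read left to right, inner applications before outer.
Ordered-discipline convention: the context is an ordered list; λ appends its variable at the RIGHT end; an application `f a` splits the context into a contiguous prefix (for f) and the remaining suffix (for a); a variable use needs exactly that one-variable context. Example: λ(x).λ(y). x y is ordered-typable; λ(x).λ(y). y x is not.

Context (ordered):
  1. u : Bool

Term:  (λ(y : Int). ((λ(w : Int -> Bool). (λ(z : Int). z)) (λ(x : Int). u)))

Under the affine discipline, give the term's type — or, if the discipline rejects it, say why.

term : Int -> Int -> Int
counts: u: 1×; y [bound]: 0×; w [bound]: 0×; z [bound]: 1×; x [bound]: 0×
order of uses: z, u
typing: ✓ — Int -> Int -> Int
per-discipline verdicts: ordered ✗ | linear ✗ | affine ✓ | relevant ✗ | unrestricted ✓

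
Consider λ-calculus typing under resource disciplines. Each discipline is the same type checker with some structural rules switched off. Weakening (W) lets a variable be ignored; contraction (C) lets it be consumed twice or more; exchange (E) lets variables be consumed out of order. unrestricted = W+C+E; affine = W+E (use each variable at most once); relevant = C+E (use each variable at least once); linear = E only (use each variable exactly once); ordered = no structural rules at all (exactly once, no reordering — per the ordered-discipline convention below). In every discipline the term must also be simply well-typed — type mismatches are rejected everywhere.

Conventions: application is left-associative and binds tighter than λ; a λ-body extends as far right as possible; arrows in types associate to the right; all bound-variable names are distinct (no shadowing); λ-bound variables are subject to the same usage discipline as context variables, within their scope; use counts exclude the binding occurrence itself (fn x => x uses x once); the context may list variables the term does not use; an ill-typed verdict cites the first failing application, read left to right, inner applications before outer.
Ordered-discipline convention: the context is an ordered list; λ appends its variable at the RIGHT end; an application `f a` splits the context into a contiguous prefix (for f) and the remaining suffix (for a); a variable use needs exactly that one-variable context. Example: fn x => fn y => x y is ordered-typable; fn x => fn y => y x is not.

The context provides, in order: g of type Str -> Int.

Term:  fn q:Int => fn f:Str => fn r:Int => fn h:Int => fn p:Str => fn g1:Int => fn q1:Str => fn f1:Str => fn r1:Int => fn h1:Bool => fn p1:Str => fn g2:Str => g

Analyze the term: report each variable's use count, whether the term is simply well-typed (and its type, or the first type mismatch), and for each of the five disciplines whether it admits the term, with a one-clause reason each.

counts: g ×1; q (bound) ×0; f (bound) ×0; r (bound) ×0; h (bound) ×0; p (bound) ×0; g1 (bound) ×0; q1 (bound) ×0; f1 (bound) ×0; r1 (bound) ×0; h1 (bound) ×0; p1 (bound) ×0; g2 (bound) ×0
uses in reading order: g
typing: well-typed — term : Int -> Str -> Int -> Int -> Str -> Int -> Str -> Str -> Int -> Bool -> Str -> Str -> Str -> Int
ordered: ✗, needs weakening: q, f, r, h, p, g1, q1, f1, r1, h1, p1, g2 unused
linear: ✗, needs weakening: q, f, r, h, p, g1, q1, f1, r1, h1, p1, g2 unused
affine: ✓, g, q, f, r, h, p, g1, q1, f1, r1, h1, p1, g2: no repeats, contraction unneeded
relevant: ✗, needs weakening: q, f, r, h, p, g1, q1, f1, r1, h1, p1, g2 unused
unrestricted: ✓, simply typable at Int -> Str -> Int -> Int -> Str -> Int -> Str -> Str -> Int -> Bool -> Str -> Str -> Str -> Int; W, C, E all held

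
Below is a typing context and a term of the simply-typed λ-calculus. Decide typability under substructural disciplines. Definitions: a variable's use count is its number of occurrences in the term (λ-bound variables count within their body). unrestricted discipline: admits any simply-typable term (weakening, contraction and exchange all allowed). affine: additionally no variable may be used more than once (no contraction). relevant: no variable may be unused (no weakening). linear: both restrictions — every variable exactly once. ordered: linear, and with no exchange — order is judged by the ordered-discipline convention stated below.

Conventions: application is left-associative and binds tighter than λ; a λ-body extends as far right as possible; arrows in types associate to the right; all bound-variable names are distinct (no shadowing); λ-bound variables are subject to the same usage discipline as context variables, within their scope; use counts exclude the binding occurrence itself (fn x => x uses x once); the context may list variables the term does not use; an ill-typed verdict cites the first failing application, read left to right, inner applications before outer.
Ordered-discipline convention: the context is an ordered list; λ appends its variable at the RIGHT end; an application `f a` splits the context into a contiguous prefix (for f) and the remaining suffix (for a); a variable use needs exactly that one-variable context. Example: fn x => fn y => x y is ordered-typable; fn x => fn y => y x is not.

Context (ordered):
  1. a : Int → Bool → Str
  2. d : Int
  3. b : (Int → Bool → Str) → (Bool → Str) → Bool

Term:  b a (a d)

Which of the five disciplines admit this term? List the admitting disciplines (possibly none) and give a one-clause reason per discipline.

admitted by: relevant, unrestricted
counts: a: 2, d: 1, b: 1
uses in reading order: b, a, a, d
typing: well-typed — term : Bool
ordered: ✗ — uses contraction: a ×2
linear: ✗ — uses contraction: a ×2
affine: ✗ — uses contraction: a ×2
relevant: ✓ — none of a, d, b goes unused
unrestricted: ✓ — simply typable at Bool; W, C, E all held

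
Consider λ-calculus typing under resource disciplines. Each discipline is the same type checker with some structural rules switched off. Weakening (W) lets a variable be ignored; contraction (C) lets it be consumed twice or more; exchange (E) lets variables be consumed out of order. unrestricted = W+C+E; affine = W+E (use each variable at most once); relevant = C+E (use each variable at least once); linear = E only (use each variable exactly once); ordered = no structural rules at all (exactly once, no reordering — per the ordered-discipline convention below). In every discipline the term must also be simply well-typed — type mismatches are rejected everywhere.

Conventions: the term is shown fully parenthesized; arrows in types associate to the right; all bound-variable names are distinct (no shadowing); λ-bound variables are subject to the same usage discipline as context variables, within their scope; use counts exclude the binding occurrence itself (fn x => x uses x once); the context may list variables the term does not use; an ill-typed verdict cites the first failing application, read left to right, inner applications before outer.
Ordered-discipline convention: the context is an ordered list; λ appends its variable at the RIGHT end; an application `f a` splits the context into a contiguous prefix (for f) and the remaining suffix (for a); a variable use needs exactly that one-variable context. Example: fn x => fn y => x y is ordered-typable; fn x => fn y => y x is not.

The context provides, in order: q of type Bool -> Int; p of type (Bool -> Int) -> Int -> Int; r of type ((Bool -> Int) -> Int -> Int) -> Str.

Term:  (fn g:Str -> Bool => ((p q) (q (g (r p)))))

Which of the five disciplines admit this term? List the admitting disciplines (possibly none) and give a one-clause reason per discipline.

accepted by: relevant, unrestricted
variable uses: q: 2, p: 2, r: 1, g (bound): 1
use order (left to right): p, q, q, g, r, p
typing: well-typed at (Str -> Bool) -> Int
ordered: ✗, needs contraction — q ×2, p ×2
linear: ✗, needs contraction — q ×2, p ×2
affine: ✗, needs contraction — q ×2, p ×2
relevant: ✓, q, p, r, g: all used, weakening unneeded
unrestricted: ✓, simply typable at (Str -> Bool) -> Int; W, C, E all held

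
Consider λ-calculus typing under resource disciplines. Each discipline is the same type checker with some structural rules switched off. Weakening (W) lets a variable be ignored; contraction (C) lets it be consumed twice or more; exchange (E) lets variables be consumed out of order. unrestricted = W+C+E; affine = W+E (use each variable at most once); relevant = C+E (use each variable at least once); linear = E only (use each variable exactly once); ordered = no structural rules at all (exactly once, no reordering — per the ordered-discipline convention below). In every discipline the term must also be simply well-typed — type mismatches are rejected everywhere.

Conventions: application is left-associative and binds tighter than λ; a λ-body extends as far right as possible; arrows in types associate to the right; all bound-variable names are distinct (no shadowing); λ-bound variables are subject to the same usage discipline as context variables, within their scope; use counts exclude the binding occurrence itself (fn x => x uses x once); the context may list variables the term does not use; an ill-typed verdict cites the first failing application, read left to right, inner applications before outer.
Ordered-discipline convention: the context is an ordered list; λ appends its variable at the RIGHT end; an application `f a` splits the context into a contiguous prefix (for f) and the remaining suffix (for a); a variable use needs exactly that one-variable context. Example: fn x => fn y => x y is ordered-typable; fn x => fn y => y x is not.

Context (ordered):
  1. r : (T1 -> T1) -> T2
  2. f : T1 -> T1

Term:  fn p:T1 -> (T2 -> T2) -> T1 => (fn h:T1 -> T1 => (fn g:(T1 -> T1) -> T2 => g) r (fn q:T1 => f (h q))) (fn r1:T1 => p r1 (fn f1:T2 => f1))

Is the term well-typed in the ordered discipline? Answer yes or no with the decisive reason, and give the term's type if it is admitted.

yes — r, f, p, h, g, q, r1, f1: once each, no exchange needed; term : (T1 -> (T2 -> T2) -> T1) -> T2
counts: r: 1×; f: 1×; p (bound): 1×; h (bound): 1×; g (bound): 1×; q (bound): 1×; r1 (bound): 1×; f1 (bound): 1×
order of uses: g, r, f, h, q, p, r1, f1
typing: well-typed — term : (T1 -> (T2 -> T2) -> T1) -> T2
per-discipline verdicts: ordered ✓ · linear ✓ · affine ✓ · relevant ✓ · unrestricted ✓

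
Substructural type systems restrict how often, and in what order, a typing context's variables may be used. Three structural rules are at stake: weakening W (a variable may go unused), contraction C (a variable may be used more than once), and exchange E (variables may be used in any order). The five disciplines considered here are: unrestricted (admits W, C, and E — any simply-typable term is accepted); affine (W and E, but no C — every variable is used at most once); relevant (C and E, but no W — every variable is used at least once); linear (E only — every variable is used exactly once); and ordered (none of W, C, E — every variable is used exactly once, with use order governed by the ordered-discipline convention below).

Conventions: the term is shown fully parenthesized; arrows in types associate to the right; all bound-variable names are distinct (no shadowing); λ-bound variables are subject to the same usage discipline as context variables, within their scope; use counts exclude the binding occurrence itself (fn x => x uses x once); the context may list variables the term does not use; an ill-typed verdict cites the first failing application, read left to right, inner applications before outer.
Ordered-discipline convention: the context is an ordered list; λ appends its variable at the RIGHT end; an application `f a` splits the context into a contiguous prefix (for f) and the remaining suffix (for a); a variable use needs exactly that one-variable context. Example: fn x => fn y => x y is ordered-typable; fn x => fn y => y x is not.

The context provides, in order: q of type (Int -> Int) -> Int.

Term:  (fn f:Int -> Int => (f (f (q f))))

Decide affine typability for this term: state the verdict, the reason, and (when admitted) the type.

no — f ×3 used more than once (contraction)
variable uses: q: 1×; f [bound]: 3×
use order (left to right): f, f, q, f
typing: ✓ — (Int -> Int) -> Int
all disciplines: ordered ✗, linear ✗, affine ✗, relevant ✓, unrestricted ✓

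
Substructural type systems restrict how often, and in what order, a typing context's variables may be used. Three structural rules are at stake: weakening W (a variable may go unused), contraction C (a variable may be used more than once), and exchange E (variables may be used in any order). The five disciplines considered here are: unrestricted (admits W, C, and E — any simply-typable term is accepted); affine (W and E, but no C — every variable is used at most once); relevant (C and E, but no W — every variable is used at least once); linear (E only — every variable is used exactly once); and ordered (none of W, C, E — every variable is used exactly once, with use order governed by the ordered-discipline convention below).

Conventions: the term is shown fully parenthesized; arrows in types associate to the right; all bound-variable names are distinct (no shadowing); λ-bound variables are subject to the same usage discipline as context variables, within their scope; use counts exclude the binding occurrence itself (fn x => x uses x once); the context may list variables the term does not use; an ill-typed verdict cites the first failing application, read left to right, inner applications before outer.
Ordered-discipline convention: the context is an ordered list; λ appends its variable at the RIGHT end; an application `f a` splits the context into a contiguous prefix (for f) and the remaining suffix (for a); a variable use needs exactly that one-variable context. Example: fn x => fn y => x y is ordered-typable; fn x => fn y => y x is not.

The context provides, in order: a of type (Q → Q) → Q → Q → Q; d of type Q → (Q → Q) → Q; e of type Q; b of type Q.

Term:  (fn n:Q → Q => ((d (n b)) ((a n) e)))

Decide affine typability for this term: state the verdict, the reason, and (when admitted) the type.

no — needs contraction — n ×2
usage: a=1, d=1, e=1, b=1, n [bound]=2
left-to-right use order: d, n, b, a, n, e
typing: well-typed at (Q → Q) → Q
per-discipline verdicts: ordered ✗ | linear ✗ | affine ✗ | relevant ✓ | unrestricted ✓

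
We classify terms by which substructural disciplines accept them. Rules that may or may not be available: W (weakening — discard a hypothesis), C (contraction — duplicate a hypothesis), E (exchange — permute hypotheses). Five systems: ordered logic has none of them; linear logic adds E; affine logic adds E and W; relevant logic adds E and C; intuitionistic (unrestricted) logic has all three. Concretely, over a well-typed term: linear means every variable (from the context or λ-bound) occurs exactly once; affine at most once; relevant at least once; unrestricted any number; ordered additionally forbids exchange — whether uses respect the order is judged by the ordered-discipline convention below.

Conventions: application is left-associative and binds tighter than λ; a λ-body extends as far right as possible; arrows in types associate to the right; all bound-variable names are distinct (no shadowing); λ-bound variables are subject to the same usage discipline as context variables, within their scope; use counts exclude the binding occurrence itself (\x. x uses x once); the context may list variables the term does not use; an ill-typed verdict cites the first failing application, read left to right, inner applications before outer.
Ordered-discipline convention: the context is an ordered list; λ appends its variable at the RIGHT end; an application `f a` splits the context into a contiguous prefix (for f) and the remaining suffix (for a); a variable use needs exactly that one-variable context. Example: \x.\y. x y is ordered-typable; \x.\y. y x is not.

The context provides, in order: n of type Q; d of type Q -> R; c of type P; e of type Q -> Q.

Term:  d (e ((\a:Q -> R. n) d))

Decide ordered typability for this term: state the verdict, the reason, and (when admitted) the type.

no — uses contraction: d ×2; unused: c, a — weakening required
use counts: n: 1×; d: 2×; c: 0×; e: 1×; a (bound): 0×
left-to-right use order: d, e, n, d
typing: well-typed at R
per-discipline verdicts: ordered ✗, linear ✗, affine ✗, relevant ✗, unrestricted ✓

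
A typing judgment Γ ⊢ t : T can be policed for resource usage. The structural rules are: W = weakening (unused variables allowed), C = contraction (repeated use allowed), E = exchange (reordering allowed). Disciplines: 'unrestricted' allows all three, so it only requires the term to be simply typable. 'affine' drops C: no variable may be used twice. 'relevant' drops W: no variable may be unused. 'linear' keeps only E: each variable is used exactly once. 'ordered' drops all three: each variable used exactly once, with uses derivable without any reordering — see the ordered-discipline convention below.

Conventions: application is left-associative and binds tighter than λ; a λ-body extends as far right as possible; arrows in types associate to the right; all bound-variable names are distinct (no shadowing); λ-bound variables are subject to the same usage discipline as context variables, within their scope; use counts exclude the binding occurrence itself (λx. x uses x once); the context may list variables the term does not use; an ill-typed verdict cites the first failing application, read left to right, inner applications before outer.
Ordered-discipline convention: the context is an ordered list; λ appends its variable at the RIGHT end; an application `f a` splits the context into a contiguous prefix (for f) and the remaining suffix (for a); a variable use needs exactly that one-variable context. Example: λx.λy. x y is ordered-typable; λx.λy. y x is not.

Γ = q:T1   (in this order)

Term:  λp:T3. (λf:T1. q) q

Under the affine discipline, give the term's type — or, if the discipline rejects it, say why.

not well-typed under affine — repeated use of q ×2
use counts: q ×2; p [bound] ×0; f [bound] ×0
left-to-right use order: q, q
typing: well-typed — term : T3 → T1
across the five disciplines: ordered ✗ | linear ✗ | affine ✗ | relevant ✗ | unrestricted ✓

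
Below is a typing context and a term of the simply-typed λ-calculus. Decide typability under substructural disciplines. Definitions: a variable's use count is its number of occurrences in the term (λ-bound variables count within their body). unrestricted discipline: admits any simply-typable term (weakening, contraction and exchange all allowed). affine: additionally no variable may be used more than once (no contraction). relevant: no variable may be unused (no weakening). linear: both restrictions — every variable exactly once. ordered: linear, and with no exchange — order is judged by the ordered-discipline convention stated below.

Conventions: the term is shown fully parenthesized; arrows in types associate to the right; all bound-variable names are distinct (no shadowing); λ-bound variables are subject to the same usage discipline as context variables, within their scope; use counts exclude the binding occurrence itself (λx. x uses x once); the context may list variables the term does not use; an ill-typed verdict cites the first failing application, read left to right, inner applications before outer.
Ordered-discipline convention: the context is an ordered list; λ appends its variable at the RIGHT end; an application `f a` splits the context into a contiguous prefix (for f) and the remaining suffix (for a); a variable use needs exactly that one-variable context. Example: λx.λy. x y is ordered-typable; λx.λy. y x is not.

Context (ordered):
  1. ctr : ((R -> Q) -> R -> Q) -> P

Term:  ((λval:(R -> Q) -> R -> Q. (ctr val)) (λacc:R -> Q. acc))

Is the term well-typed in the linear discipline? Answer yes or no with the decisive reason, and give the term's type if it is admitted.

yes — ctr, val, acc: one use apiece; term : P
counts: ctr=1; val (λ-bound)=1; acc (λ-bound)=1
use order (left to right): ctr, val, acc
typing: ✓ — P
across the five disciplines: ordered ✓; linear ✓; affine ✓; relevant ✓; unrestricted ✓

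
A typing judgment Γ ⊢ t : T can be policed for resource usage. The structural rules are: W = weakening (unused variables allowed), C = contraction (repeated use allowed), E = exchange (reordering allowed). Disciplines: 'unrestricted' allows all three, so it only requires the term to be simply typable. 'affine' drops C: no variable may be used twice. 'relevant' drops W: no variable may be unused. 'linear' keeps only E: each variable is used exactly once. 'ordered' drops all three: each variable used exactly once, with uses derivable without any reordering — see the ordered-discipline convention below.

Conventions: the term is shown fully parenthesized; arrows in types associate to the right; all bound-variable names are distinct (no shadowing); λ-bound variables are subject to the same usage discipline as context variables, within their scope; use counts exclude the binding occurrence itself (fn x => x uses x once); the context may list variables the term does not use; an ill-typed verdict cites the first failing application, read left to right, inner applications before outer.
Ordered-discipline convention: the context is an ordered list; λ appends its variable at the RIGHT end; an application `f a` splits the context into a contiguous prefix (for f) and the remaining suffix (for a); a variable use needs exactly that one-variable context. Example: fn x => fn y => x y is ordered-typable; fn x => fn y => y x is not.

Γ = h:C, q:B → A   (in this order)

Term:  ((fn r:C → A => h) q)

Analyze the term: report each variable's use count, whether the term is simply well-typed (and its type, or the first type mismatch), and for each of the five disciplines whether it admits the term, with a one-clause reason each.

usage: h: 1; q: 1; r (λ-bound): 0
order of uses: h, q
typing: ill-typed: a function awaiting C → A gets B → A
ordered ✗ (fails simple typing)
linear ✗ (a type mismatch blocks all five)
affine ✗ (the type mismatch rejects it)
relevant ✗ (not simply typable)
unrestricted ✗ (fails simple typing)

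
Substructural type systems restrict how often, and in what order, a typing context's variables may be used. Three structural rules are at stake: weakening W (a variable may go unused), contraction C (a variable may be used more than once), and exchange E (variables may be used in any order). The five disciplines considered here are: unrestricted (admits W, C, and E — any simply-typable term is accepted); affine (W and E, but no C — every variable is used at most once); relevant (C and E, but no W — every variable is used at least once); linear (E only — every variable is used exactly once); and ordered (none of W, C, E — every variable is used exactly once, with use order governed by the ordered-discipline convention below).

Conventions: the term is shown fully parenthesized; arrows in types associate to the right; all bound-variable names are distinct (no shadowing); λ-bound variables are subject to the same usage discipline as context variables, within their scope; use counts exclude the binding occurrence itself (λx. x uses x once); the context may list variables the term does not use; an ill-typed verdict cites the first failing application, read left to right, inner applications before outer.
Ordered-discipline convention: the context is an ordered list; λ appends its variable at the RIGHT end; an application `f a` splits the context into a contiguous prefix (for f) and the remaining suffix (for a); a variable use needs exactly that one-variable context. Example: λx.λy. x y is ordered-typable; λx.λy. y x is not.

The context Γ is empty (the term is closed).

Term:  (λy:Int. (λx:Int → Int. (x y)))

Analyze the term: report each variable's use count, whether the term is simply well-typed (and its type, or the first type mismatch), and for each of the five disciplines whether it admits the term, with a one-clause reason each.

use counts: y (λ-bound)=1; x (λ-bound)=1
use order (left to right): x, y
typing: well-typed at Int → (Int → Int) → Int
ordered: ✗, needs exchange: uses follow x, y
linear: ✓, single use per variable (y, x)
affine: ✓, y, x: no repeats, contraction unneeded
relevant: ✓, at least one use each (y, x)
unrestricted: ✓, type-checks (Int → (Int → Int) → Int) and nothing is barred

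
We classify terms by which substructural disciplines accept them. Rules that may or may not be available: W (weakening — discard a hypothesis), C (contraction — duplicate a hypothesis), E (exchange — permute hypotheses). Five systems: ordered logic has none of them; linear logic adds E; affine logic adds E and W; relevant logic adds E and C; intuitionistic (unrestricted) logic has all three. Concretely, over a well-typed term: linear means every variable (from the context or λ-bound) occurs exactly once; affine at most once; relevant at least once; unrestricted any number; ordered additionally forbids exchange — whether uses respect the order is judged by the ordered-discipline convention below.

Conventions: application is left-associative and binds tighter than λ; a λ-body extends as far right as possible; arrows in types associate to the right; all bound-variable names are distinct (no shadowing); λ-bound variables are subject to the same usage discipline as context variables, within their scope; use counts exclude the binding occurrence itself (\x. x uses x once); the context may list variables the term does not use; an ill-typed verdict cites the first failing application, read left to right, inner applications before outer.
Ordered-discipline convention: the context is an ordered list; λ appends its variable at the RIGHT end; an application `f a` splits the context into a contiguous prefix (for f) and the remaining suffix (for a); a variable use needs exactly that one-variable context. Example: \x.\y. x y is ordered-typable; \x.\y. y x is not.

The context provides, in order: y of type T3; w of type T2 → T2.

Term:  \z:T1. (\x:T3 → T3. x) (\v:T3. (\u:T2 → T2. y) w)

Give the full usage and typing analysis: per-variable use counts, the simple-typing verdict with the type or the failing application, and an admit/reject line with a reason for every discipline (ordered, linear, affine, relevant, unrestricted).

variable uses: y ×1; w ×1; z [bound] ×0; x [bound] ×1; v [bound] ×0; u [bound] ×0
left-to-right use order: x, y, w
typing: the term checks, with type T1 → T3 → T3
ordered: ✗ — unused: z, v, u — weakening required
linear: ✗ — unused: z, v, u — weakening required
affine: ✓ — y, w, z, x, v, u: no repeats, contraction unneeded
relevant: ✗ — unused: z, v, u — weakening required
unrestricted: ✓ — type-checks (T1 → T3 → T3) and nothing is barred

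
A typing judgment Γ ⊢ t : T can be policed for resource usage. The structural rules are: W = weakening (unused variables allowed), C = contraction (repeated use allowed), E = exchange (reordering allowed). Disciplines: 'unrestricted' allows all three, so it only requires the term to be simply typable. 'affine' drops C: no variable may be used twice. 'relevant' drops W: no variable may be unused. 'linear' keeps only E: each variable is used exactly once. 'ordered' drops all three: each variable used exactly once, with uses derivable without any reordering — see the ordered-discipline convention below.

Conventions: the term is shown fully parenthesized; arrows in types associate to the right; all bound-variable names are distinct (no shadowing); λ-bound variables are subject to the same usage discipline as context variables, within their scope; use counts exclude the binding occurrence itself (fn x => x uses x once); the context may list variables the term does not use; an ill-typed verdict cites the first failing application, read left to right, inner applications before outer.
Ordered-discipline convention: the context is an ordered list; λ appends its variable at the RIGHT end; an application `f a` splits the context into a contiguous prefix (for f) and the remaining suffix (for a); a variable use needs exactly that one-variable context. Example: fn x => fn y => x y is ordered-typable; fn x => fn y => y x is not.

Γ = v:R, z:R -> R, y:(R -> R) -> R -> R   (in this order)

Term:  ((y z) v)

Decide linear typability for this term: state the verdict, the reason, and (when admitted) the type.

yes — v, z, y: one use apiece; term : R
usage: v=1, z=1, y=1
order of uses: y, z, v
typing: the term checks, with type R
across the five disciplines: ordered ✗; linear ✓; affine ✓; relevant ✓; unrestricted ✓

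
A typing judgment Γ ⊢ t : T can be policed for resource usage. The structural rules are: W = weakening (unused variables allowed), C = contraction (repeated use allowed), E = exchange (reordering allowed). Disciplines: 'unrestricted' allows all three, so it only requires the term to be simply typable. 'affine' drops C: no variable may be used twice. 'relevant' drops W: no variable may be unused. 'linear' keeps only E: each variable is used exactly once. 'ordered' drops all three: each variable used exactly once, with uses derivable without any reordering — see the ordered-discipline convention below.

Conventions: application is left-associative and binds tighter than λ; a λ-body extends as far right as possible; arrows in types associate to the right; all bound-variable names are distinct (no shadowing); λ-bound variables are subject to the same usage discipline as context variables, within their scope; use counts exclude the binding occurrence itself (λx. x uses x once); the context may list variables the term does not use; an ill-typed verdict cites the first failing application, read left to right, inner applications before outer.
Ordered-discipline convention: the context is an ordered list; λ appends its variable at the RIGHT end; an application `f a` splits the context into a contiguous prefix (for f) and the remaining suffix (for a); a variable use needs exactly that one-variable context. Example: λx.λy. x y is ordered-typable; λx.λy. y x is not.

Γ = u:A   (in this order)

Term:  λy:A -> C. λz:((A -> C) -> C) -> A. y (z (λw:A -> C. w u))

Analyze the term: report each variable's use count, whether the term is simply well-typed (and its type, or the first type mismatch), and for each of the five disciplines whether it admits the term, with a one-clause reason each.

use counts: u=1; y (bound)=1; z (bound)=1; w (bound)=1
uses in reading order: y, z, w, u
typing: ✓ — (A -> C) -> (((A -> C) -> C) -> A) -> C
ordered ✗ (use order y, z, w, u needs exchange)
linear ✓ (exactly-once usage across u, y, z, w)
affine ✓ (no duplicate uses among u, y, z, w)
relevant ✓ (u, y, z, w: all used, weakening unneeded)
unrestricted ✓ (simply typable at (A -> C) -> (((A -> C) -> C) -> A) -> C; W, C, E all held)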